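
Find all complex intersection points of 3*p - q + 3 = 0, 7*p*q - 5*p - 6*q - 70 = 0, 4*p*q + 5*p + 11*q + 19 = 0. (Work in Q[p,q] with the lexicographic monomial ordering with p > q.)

{(-2, -3)}

Compute a lex Gröbner basis by Buchberger's algorithm.
f_1 = 3*p - q + 3, LT = p.
f_2 = 7*p*q - 5*p - 6*q - 70, LT = p*q.
f_3 = 4*p*q + 5*p + 11*q + 19, LT = p*q.

S(f_1,f_2): lcm = p*q. S = 5/7*p - 1/3*q**2 + 13/7*q + 10.
  reduce S modulo (f_1, f_2, f_3):
  remainder -1/3*q**2 + 44/21*q + 65/7 ≠ 0; add h_4 = -1/3*q**2 + 44/21*q + 65/7 to the basis.

S(f_1,f_3): lcm = p*q. S = -5/4*p - 1/3*q**2 - 7/4*q - 19/4.
  reduce S modulo (f_1, f_2, f_3, h_4):
  remainder -179/42*q - 179/14 ≠ 0; add h_5 = -179/42*q - 179/14 to the basis.

The other S-polynomials (S(f_2,f_3), S(f_1,h_4), S(f_2,h_4), S(f_3,h_4), S(f_1,h_5), S(f_2,h_5), S(f_3,h_5), S(h_4,h_5)) all reduce to 0 modulo the current basis, so we have a Gröbner basis.
Inter-reduce: drop elements whose leading term is divisible by another's, tail-reduce, and make monic.
Reduced Gröbner basis: {p + 2, q + 3}.

From the last basis element, q + 3 = 0, so q takes values in {-3}. Each choice, substituted upward through the basis, yields the corresponding point(s) of the solution set.
  q = -3: the earlier basis element becomes p + 2 = 0, giving p = -2 — point (-2, -3).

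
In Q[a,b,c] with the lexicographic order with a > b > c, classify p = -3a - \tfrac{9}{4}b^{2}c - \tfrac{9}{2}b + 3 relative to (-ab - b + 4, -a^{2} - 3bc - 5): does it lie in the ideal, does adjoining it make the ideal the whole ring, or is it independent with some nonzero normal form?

-3a - \tfrac{9}{4}b^{2}c - \tfrac{9}{2}b + 3 lies in I (it reduces to 0).

First compute the reduced Gröbner basis of I by Buchberger's algorithm.
f_1 = -ab - b + 4, LT = ab.
f_2 = -a^{2} - 3bc - 5, LT = a^{2}.

S(f_1,f_2): lcm = a^{2}b. S = ab - 4a - 3b^{2}c - 5b.
  leading term ab: subtract (-1)·f_1 from ab - 4a - 3b^{2}c - 5b → -4a - 3b^{2}c - 6b + 4
  leading term a: no divisor's leading term divides it; move -4a to the remainder.
  leading term b^{2}c: no divisor's leading term divides it; move -3b^{2}c to the remainder.
  leading term b: no divisor's leading term divides it; move -6b to the remainder.
  leading term 1: no divisor's leading term divides it; move 4 to the remainder.
  remainder -4a - 3b^{2}c - 6b + 4 ≠ 0; add h_3 = -4a - 3b^{2}c - 6b + 4 to the basis.

S(f_1,h_3): lcm = ab. S = -\tfrac{3}{4}b^{3}c - \tfrac{3}{2}b^{2} + 2b - 4.
  leading term b^{3}c: no divisor's leading term divides it; move -\tfrac{3}{4}b^{3}c to the remainder.
  leading term b^{2}: no divisor's leading term divides it; move -\tfrac{3}{2}b^{2} to the remainder.
  leading term b: no divisor's leading term divides it; move 2b to the remainder.
  leading term 1: no divisor's leading term divides it; move -4 to the remainder.
  remainder -\tfrac{3}{4}b^{3}c - \tfrac{3}{2}b^{2} + 2b - 4 ≠ 0; add h_4 = -\tfrac{3}{4}b^{3}c - \tfrac{3}{2}b^{2} + 2b - 4 to the basis.

S(f_2,h_3): lcm = a^{2}. S = -\tfrac{3}{4}ab^{2}c - \tfrac{3}{2}ab + a + 3bc + 5.
  leading term ab^{2}c: subtract (\tfrac{3}{4}bc)·f_1 from -\tfrac{3}{4}ab^{2}c - \tfrac{3}{2}ab + a + 3bc + 5 → -\tfrac{3}{2}ab + a + \tfrac{3}{4}b^{2}c + 5
  leading term ab: subtract (\tfrac{3}{2})·f_1 from -\tfrac{3}{2}ab + a + \tfrac{3}{4}b^{2}c + 5 → a + \tfrac{3}{4}b^{2}c + \tfrac{3}{2}b - 1
  leading term a: subtract (-\tfrac{1}{4})·h_3 from a + \tfrac{3}{4}b^{2}c + \tfrac{3}{2}b - 1 → 0
  remainder 0.

S(f_1,h_4): lcm = ab^{3}c. S = -2ab^{2} + \tfrac{8}{3}ab - \tfrac{16}{3}a + b^{3}c - 4b^{2}c.
  leading term ab^{2}: subtract (2b)·f_1 from -2ab^{2} + \tfrac{8}{3}ab - \tfrac{16}{3}a + b^{3}c - 4b^{2}c → \tfrac{8}{3}ab - \tfrac{16}{3}a + b^{3}c - 4b^{2}c + 2b^{2} - 8b
  leading term ab: subtract (-\tfrac{8}{3})·f_1 from \tfrac{8}{3}ab - \tfrac{16}{3}a + b^{3}c - 4b^{2}c + 2b^{2} - 8b → -\tfrac{16}{3}a + b^{3}c - 4b^{2}c + 2b^{2} - \tfrac{32}{3}b + \tfrac{32}{3}
  leading term a: subtract (\tfrac{4}{3})·h_3 from -\tfrac{16}{3}a + b^{3}c - 4b^{2}c + 2b^{2} - \tfrac{32}{3}b + \tfrac{32}{3} → b^{3}c + 2b^{2} - \tfrac{8}{3}b + \tfrac{16}{3}
  leading term b^{3}c: subtract (-\tfrac{4}{3})·h_4 from b^{3}c + 2b^{2} - \tfrac{8}{3}b + \tfrac{16}{3} → 0
  remainder 0.

S(f_2,h_4): leading monomials are coprime, so the S-polynomial reduces to 0 (Buchberger's first criterion).
S(h_3,h_4): leading monomials are coprime, so the S-polynomial reduces to 0 (Buchberger's first criterion).
Every S-polynomial of the final basis reduces to 0, so we have a Gröbner basis.
Inter-reduce: drop elements whose leading term is divisible by another's, tail-reduce, and make monic.
Reduced Gröbner basis: {a + \tfrac{3}{4}b^{2}c + \tfrac{3}{2}b - 1, b^{3}c + 2b^{2} - \tfrac{8}{3}b + \tfrac{16}{3}}.
Label its elements g_1 = a + \tfrac{3}{4}b^{2}c + \tfrac{3}{2}b - 1, g_2 = b^{3}c + 2b^{2} - \tfrac{8}{3}b + \tfrac{16}{3}.

Reduce p = -3a - \tfrac{9}{4}b^{2}c - \tfrac{9}{2}b + 3 modulo G:
  leading term a: subtract (-3)·g_1 from -3a - \tfrac{9}{4}b^{2}c - \tfrac{9}{2}b + 3 → 0
  normal form = 0.
Since the normal form is 0, p ∈ I.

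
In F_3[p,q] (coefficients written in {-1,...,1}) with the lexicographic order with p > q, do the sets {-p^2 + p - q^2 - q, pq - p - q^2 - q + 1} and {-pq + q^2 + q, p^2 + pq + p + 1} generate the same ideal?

No, the ideals differ.

Since reduced Gröbner bases are canonical representatives of ideals under a given ordering, it suffices to compute and compare them.
Buchberger on the first generating set:
f_1 = -p^2 + p - q^2 - q, LT = p^2.
f_2 = pq - p - q^2 - q + 1, LT = pq.

S(f_1,f_2): lcm = p^2q. S = p^2 + pq^2 - p + q^3 + q^2.
  leading term p^2: subtract (-1)·f_1 from p^2 + pq^2 - p + q^3 + q^2 → pq^2 + q^3 - q
  leading term pq^2: subtract (q)·f_2 from pq^2 + q^3 - q → pq - q^3 + q^2 + q
  leading term pq: subtract (1)·f_2 from pq - q^3 + q^2 + q → p - q^3 - q^2 - q - 1
  leading term p: no divisor's leading term divides it; move p to the remainder.
  leading term q^3: no divisor's leading term divides it; move -q^3 to the remainder.
  leading term q^2: no divisor's leading term divides it; move -q^2 to the remainder.
  leading term q: no divisor's leading term divides it; move -q to the remainder.
  leading term 1: no divisor's leading term divides it; move -1 to the remainder.
  remainder p - q^3 - q^2 - q - 1 ≠ 0; add g_3 = p - q^3 - q^2 - q - 1 to the basis.

S(f_1,g_3): lcm = p^2. S = pq^3 + pq^2 + pq + q^2 + q.
  leading term pq^3: subtract (q^2)·f_2 from pq^3 + pq^2 + pq + q^2 + q → -pq^2 + pq + q^4 + q^3 + q
  leading term pq^2: subtract (-q)·f_2 from -pq^2 + pq + q^4 + q^3 + q → q^4 - q^2 - q
  leading term q^4: no divisor's leading term divides it; move q^4 to the remainder.
  leading term q^2: no divisor's leading term divides it; move -q^2 to the remainder.
  leading term q: no divisor's leading term divides it; move -q to the remainder.
  remainder q^4 - q^2 - q ≠ 0; add g_4 = q^4 - q^2 - q to the basis.

The other S-polynomials (S(f_2,g_3), S(f_1,g_4), S(f_2,g_4), S(g_3,g_4)) all reduce to 0 modulo the current basis, so we have a Gröbner basis.
Inter-reduce: drop elements whose leading term is divisible by another's, tail-reduce, and make monic.
Reduced Gröbner basis: {p - q^3 - q^2 - q - 1, q^4 - q^2 - q}.

Buchberger on the second generating set:
h_1 = -pq + q^2 + q, LT = pq.
h_2 = p^2 + pq + p + 1, LT = p^2.

S(h_1,h_2): lcm = p^2q. S = pq^2 + pq - q.
  leading term pq^2: subtract (-q)·h_1 from pq^2 + pq - q → pq + q^3 + q^2 - q
  leading term pq: subtract (-1)·h_1 from pq + q^3 + q^2 - q → q^3 - q^2
  leading term q^3: no divisor's leading term divides it; move q^3 to the remainder.
  leading term q^2: no divisor's leading term divides it; move -q^2 to the remainder.
  remainder q^3 - q^2 ≠ 0; add k_3 = q^3 - q^2 to the basis.

The other S-polynomials (S(h_1,k_3), S(h_2,k_3)) all reduce to 0 modulo the current basis, so we have a Gröbner basis.
Inter-reduce: drop elements whose leading term is divisible by another's, tail-reduce, and make monic.
Reduced Gröbner basis: {p^2 + p + q^2 + q + 1, pq - q^2 - q, q^3 - q^2}.

These differ, so the ideals are not equal.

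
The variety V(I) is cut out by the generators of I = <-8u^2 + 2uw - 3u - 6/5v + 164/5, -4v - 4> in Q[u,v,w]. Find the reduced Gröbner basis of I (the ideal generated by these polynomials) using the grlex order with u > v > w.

G = {u^2 - 1/4uw + 3/8u - 17/4, v + 1}

The reduced Gröbner basis is the canonical form of the ideal for this ordering.

f_1 = -8u^2 + 2uw - 3u - 6/5v + 164/5, LT = u^2.
f_2 = -4v - 4, LT = v.

S(f_1,f_2): leading monomials are coprime, so the S-polynomial reduces to 0 (Buchberger's first criterion).
Every S-polynomial of the final basis reduces to 0, so we have a Gröbner basis.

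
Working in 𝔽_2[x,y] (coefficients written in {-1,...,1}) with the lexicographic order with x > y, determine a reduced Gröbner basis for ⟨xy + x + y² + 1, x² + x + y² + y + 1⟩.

f_1 = xy + x + y² + 1, LT = xy.
f_2 = x² + x + y² + y + 1, LT = x².

S(f_1,f_2): lcm = x²y. S = x² + xy² + xy + x + y³ + y² + y.
  leading term x²: subtract (1)·f_2 from x² + xy² + xy + x + y³ + y² + y → xy² + xy + y³ + 1
  leading term xy²: subtract (y)·f_1 from xy² + xy + y³ + 1 → y + 1
  leading term y: no divisor's leading term divides it; move y to the remainder.
  leading term 1: no divisor's leading term divides it; move 1 to the remainder.
  remainder y + 1 ≠ 0; add g_3 = y + 1 to the basis.

The other S-polynomials (S(f_1,g_3), S(f_2,g_3)) all reduce to 0 modulo the current basis, so we have a Gröbner basis.
Inter-reduce: drop elements whose leading term is divisible by another's, tail-reduce, and make monic.

G = {x² + x + 1, y + 1}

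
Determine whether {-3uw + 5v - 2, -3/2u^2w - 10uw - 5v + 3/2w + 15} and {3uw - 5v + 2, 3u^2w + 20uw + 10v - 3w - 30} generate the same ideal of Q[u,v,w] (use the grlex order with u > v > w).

Yes, the ideals are equal.

Two ideals are equal iff their reduced Gröbner bases coincide (the reduced basis is unique for a fixed ordering).
Buchberger on the first generating set:
f_1 = -3uw + 5v - 2, LT = uw.
f_2 = -3/2u^2w - 10uw - 5v + 3/2w + 15, LT = u^2w.

S(f_1,f_2): lcm = u^2w. S = -5/3uv - 20/3uw + 2/3u - 10/3v + w + 10.
  reduce S modulo (f_1, f_2):
  remainder -5/3uv + 2/3u - 130/9v + w + 130/9 ≠ 0; add g_3 = -5/3uv + 2/3u - 130/9v + w + 130/9 to the basis.

S(f_1,g_3): lcm = uvw. S = 2/5uw - 5/3v^2 - 26/3vw + 3/5w^2 + 2/3v + 26/3w.
  reduce S modulo (f_1, f_2, g_3):
  remainder -5/3v^2 - 26/3vw + 3/5w^2 + 4/3v + 26/3w - 4/15 ≠ 0; add g_4 = -5/3v^2 - 26/3vw + 3/5w^2 + 4/3v + 26/3w - 4/15 to the basis.

The other S-polynomials (S(f_2,g_3), S(f_1,g_4), S(f_2,g_4), S(g_3,g_4)) all reduce to 0 modulo the current basis, so we have a Gröbner basis.
Inter-reduce: drop elements whose leading term is divisible by another's, tail-reduce, and make monic.
Reduced Gröbner basis: {uv - 2/5u + 26/3v - 3/5w - 26/3, uw - 5/3v + 2/3, v^2 + 26/5vw - 9/25w^2 - 4/5v - 26/5w + 4/25}.

Buchberger on the second generating set:
h_1 = 3uw - 5v + 2, LT = uw.
h_2 = 3u^2w + 20uw + 10v - 3w - 30, LT = u^2w.

S(h_1,h_2): lcm = u^2w. S = -5/3uv - 20/3uw + 2/3u - 10/3v + w + 10.
  reduce S modulo (h_1, h_2):
  remainder -5/3uv + 2/3u - 130/9v + w + 130/9 ≠ 0; add k_3 = -5/3uv + 2/3u - 130/9v + w + 130/9 to the basis.

S(h_1,k_3): lcm = uvw. S = 2/5uw - 5/3v^2 - 26/3vw + 3/5w^2 + 2/3v + 26/3w.
  reduce S modulo (h_1, h_2, k_3):
  remainder -5/3v^2 - 26/3vw + 3/5w^2 + 4/3v + 26/3w - 4/15 ≠ 0; add k_4 = -5/3v^2 - 26/3vw + 3/5w^2 + 4/3v + 26/3w - 4/15 to the basis.

The other S-polynomials (S(h_2,k_3), S(h_1,k_4), S(h_2,k_4), S(k_3,k_4)) all reduce to 0 modulo the current basis, so we have a Gröbner basis.
Inter-reduce: drop elements whose leading term is divisible by another's, tail-reduce, and make monic.
Reduced Gröbner basis: {uv - 2/5u + 26/3v - 3/5w - 26/3, uw - 5/3v + 2/3, v^2 + 26/5vw - 9/25w^2 - 4/5v - 26/5w + 4/25}.

The two bases agree; hence the ideals are identical.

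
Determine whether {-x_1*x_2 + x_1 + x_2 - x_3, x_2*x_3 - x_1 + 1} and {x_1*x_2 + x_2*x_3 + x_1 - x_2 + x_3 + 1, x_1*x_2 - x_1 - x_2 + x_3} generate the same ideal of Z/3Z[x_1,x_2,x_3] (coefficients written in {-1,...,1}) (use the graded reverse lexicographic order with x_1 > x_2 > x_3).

Yes, the ideals are equal.

Equality of ideals is decidable: compute both reduced Gröbner bases (unique for the ordering) and check whether they agree.
Buchberger on the first generating set:
f_1 = -x_1*x_2 + x_1 + x_2 - x_3, LT = x_1*x_2.
f_2 = x_2*x_3 - x_1 + 1, LT = x_2*x_3.

S(f_1,f_2): lcm = x_1*x_2*x_3. S = x_1**2 - x_1*x_3 - x_2*x_3 + x_3**2 - x_1.
  leading term x_1**2: no divisor's leading term divides it; move x_1**2 to the remainder.
  leading term x_1*x_3: no divisor's leading term divides it; move -x_1*x_3 to the remainder.
  leading term x_2*x_3: subtract (-1)·f_2 from -x_2*x_3 + x_3**2 - x_1 → x_3**2 + x_1 + 1
  leading term x_3**2: no divisor's leading term divides it; move x_3**2 to the remainder.
  leading term x_1: no divisor's leading term divides it; move x_1 to the remainder.
  leading term 1: no divisor's leading term divides it; move 1 to the remainder.
  remainder x_1**2 - x_1*x_3 + x_3**2 + x_1 + 1 ≠ 0; add g_3 = x_1**2 - x_1*x_3 + x_3**2 + x_1 + 1 to the basis.

S(f_1,g_3): lcm = x_1**2*x_2. S = x_1*x_2*x_3 - x_2*x_3**2 - x_1**2 + x_1*x_2 + x_1*x_3 - x_2.
  leading term x_1*x_2*x_3: subtract (-x_3)·f_1 from x_1*x_2*x_3 - x_2*x_3**2 - x_1**2 + x_1*x_2 + x_1*x_3 - x_2 → -x_2*x_3**2 - x_1**2 + x_1*x_2 - x_1*x_3 + x_2*x_3 - x_3**2 - x_2
  leading term x_2*x_3**2: subtract (-x_3)·f_2 from -x_2*x_3**2 - x_1**2 + x_1*x_2 - x_1*x_3 + x_2*x_3 - x_3**2 - x_2 → -x_1**2 + x_1*x_2 + x_1*x_3 + x_2*x_3 - x_3**2 - x_2 + x_3
  leading term x_1**2: subtract (-1)·g_3 from -x_1**2 + x_1*x_2 + x_1*x_3 + x_2*x_3 - x_3**2 - x_2 + x_3 → x_1*x_2 + x_2*x_3 + x_1 - x_2 + x_3 + 1
  leading term x_1*x_2: subtract (-1)·f_1 from x_1*x_2 + x_2*x_3 + x_1 - x_2 + x_3 + 1 → x_2*x_3 - x_1 + 1
  leading term x_2*x_3: subtract (1)·f_2 from x_2*x_3 - x_1 + 1 → 0
  remainder 0.

S(f_2,g_3): leading monomials are coprime, so the S-polynomial reduces to 0 (Buchberger's first criterion).
Every S-polynomial of the final basis reduces to 0, so we have a Gröbner basis.
Inter-reduce: drop elements whose leading term is divisible by another's, tail-reduce, and make monic.
Reduced Gröbner basis: {x_1**2 - x_1*x_3 + x_3**2 + x_1 + 1, x_1*x_2 - x_1 - x_2 + x_3, x_2*x_3 - x_1 + 1}.

Buchberger on the second generating set:
h_1 = x_1*x_2 + x_2*x_3 + x_1 - x_2 + x_3 + 1, LT = x_1*x_2.
h_2 = x_1*x_2 - x_1 - x_2 + x_3, LT = x_1*x_2.

S(h_1,h_2): lcm = x_1*x_2. S = x_2*x_3 - x_1 + 1.
  leading term x_2*x_3: no divisor's leading term divides it; move x_2*x_3 to the remainder.
  leading term x_1: no divisor's leading term divides it; move -x_1 to the remainder.
  leading term 1: no divisor's leading term divides it; move 1 to the remainder.
  remainder x_2*x_3 - x_1 + 1 ≠ 0; add k_3 = x_2*x_3 - x_1 + 1 to the basis.

S(h_1,k_3): lcm = x_1*x_2*x_3. S = x_2*x_3**2 + x_1**2 + x_1*x_3 - x_2*x_3 + x_3**2 - x_1 + x_3.
  leading term x_2*x_3**2: subtract (x_3)·k_3 from x_2*x_3**2 + x_1**2 + x_1*x_3 - x_2*x_3 + x_3**2 - x_1 + x_3 → x_1**2 - x_1*x_3 - x_2*x_3 + x_3**2 - x_1
  leading term x_1**2: no divisor's leading term divides it; move x_1**2 to the remainder.
  leading term x_1*x_3: no divisor's leading term divides it; move -x_1*x_3 to the remainder.
  leading term x_2*x_3: subtract (-1)·k_3 from -x_2*x_3 + x_3**2 - x_1 → x_3**2 + x_1 + 1
  leading term x_3**2: no divisor's leading term divides it; move x_3**2 to the remainder.
  leading term x_1: no divisor's leading term divides it; move x_1 to the remainder.
  leading term 1: no divisor's leading term divides it; move 1 to the remainder.
  remainder x_1**2 - x_1*x_3 + x_3**2 + x_1 + 1 ≠ 0; add k_4 = x_1**2 - x_1*x_3 + x_3**2 + x_1 + 1 to the basis.

S(h_2,k_3): lcm = x_1*x_2*x_3. S = x_1**2 - x_1*x_3 - x_2*x_3 + x_3**2 - x_1.
  leading term x_1**2: subtract (1)·k_4 from x_1**2 - x_1*x_3 - x_2*x_3 + x_3**2 - x_1 → -x_2*x_3 + x_1 - 1
  leading term x_2*x_3: subtract (-1)·k_3 from -x_2*x_3 + x_1 - 1 → 0
  remainder 0.

S(h_1,k_4): lcm = x_1**2*x_2. S = -x_1*x_2*x_3 - x_2*x_3**2 + x_1**2 + x_1*x_2 + x_1*x_3 + x_1 - x_2.
  leading term x_1*x_2*x_3: subtract (-x_3)·h_1 from -x_1*x_2*x_3 - x_2*x_3**2 + x_1**2 + x_1*x_2 + x_1*x_3 + x_1 - x_2 → x_1**2 + x_1*x_2 - x_1*x_3 - x_2*x_3 + x_3**2 + x_1 - x_2 + x_3
  leading term x_1**2: subtract (1)·k_4 from x_1**2 + x_1*x_2 - x_1*x_3 - x_2*x_3 + x_3**2 + x_1 - x_2 + x_3 → x_1*x_2 - x_2*x_3 - x_2 + x_3 - 1
  leading term x_1*x_2: subtract (1)·h_1 from x_1*x_2 - x_2*x_3 - x_2 + x_3 - 1 → x_2*x_3 - x_1 + 1
  leading term x_2*x_3: subtract (1)·k_3 from x_2*x_3 - x_1 + 1 → 0
  remainder 0.

S(h_2,k_4): lcm = x_1**2*x_2. S = x_1*x_2*x_3 - x_2*x_3**2 - x_1**2 + x_1*x_2 + x_1*x_3 - x_2.
  leading term x_1*x_2*x_3: subtract (x_3)·h_1 from x_1*x_2*x_3 - x_2*x_3**2 - x_1**2 + x_1*x_2 + x_1*x_3 - x_2 → x_2*x_3**2 - x_1**2 + x_1*x_2 + x_2*x_3 - x_3**2 - x_2 - x_3
  leading term x_2*x_3**2: subtract (x_3)·k_3 from x_2*x_3**2 - x_1**2 + x_1*x_2 + x_2*x_3 - x_3**2 - x_2 - x_3 → -x_1**2 + x_1*x_2 + x_1*x_3 + x_2*x_3 - x_3**2 - x_2 + x_3
  leading term x_1**2: subtract (-1)·k_4 from -x_1**2 + x_1*x_2 + x_1*x_3 + x_2*x_3 - x_3**2 - x_2 + x_3 → x_1*x_2 + x_2*x_3 + x_1 - x_2 + x_3 + 1
  leading term x_1*x_2: subtract (1)·h_1 from x_1*x_2 + x_2*x_3 + x_1 - x_2 + x_3 + 1 → 0
  remainder 0.

S(k_3,k_4): leading monomials are coprime, so the S-polynomial reduces to 0 (Buchberger's first criterion).
Every S-polynomial of the final basis reduces to 0, so we have a Gröbner basis.
Inter-reduce: drop elements whose leading term is divisible by another's, tail-reduce, and make monic.
Reduced Gröbner basis: {x_1**2 - x_1*x_3 + x_3**2 + x_1 + 1, x_1*x_2 - x_1 - x_2 + x_3, x_2*x_3 - x_1 + 1}.

The two bases agree; hence the ideals are identical.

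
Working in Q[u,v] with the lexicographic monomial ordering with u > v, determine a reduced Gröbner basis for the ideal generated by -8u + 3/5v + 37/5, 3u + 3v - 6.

Buchberger's algorithm terminates because the ascending chain of leading-term ideals stabilizes.

f_1 = -8u + 3/5v + 37/5, LT = u.
f_2 = 3u + 3v - 6, LT = u.

S(f_1,f_2): lcm = u. S = -43/40v + 43/40.
  leading term v: no divisor's leading term divides it; move -43/40v to the remainder.
  leading term 1: no divisor's leading term divides it; move 43/40 to the remainder.
  remainder -43/40v + 43/40 ≠ 0; add g_3 = -43/40v + 43/40 to the basis.

The other S-polynomials (S(f_1,g_3), S(f_2,g_3)) all reduce to 0 modulo the current basis, so we have a Gröbner basis.
Inter-reduce: drop elements whose leading term is divisible by another's, tail-reduce, and make monic.

G = {u - 1, v - 1}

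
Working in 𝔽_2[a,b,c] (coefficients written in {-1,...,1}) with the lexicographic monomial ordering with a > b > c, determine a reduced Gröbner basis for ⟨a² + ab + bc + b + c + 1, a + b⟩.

Buchberger's algorithm terminates because the ascending chain of leading-term ideals stabilizes.

f_1 = a² + ab + bc + b + c + 1, LT = a².
f_2 = a + b, LT = a.

S(f_1,f_2): lcm = a². S = bc + b + c + 1.
  reduce S modulo (f_1, f_2):
  remainder bc + b + c + 1 ≠ 0; add g_3 = bc + b + c + 1 to the basis.

The other S-polynomials (S(f_1,g_3), S(f_2,g_3)) all reduce to 0 modulo the current basis, so we have a Gröbner basis.
Inter-reduce: drop elements whose leading term is divisible by another's, tail-reduce, and make monic.

G = {a + b, bc + b + c + 1}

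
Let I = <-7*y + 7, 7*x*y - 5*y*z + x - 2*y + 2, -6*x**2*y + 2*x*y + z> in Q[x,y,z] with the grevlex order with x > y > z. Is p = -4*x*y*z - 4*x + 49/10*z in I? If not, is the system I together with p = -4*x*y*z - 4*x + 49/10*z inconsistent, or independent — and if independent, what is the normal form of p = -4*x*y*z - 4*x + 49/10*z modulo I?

First compute the reduced Gröbner basis of I by Buchberger's algorithm.
f_1 = -7*y + 7, LT = y.
f_2 = 7*x*y - 5*y*z + x - 2*y + 2, LT = x*y.
f_3 = -6*x**2*y + 2*x*y + z, LT = x**2*y.

S(f_1,f_2): lcm = x*y. S = 5/7*y*z - 8/7*x + 2/7*y - 2/7.
  reduce S modulo (f_1, f_2, f_3):
  remainder -8/7*x + 5/7*z ≠ 0; add h_4 = -8/7*x + 5/7*z to the basis.

S(f_1,f_3): lcm = x**2*y. S = -x**2 + 1/3*x*y + 1/6*z.
  reduce S modulo (f_1, f_2, f_3, h_4):
  remainder -25/64*z**2 + 3/8*z ≠ 0; add h_5 = -25/64*z**2 + 3/8*z to the basis.

The other S-polynomials (S(f_2,f_3), S(f_1,h_4), S(f_2,h_4), S(f_3,h_4), S(f_1,h_5), S(f_2,h_5), S(f_3,h_5), S(h_4,h_5)) all reduce to 0 modulo the current basis, so we have a Gröbner basis.
Inter-reduce: drop elements whose leading term is divisible by another's, tail-reduce, and make monic.
Reduced Gröbner basis: {z**2 - 24/25*z, x - 5/8*z, y - 1}.
Label its elements g_1 = z**2 - 24/25*z, g_2 = x - 5/8*z, g_3 = y - 1.

Reduce p = -4*x*y*z - 4*x + 49/10*z modulo G:
  leading term x*y*z: subtract (-4*y*z)·g_2 from -4*x*y*z - 4*x + 49/10*z → -5/2*y*z**2 - 4*x + 49/10*z
  leading term y*z**2: subtract (-5/2*y)·g_1 from -5/2*y*z**2 - 4*x + 49/10*z → -12/5*y*z - 4*x + 49/10*z
  leading term y*z: subtract (-12/5*z)·g_3 from -12/5*y*z - 4*x + 49/10*z → -4*x + 5/2*z
  leading term x: subtract (-4)·g_2 from -4*x + 5/2*z → 0
  normal form = 0.
Since the normal form is 0, p ∈ I.

-4*x*y*z - 4*x + 49/10*z lies in I (it reduces to 0).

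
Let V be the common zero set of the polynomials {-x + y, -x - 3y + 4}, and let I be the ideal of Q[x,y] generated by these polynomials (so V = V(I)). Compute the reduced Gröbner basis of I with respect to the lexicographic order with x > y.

This is the nonlinear analogue of row-reducing a linear system.

f_1 = -x + y, LT = x.
f_2 = -x - 3y + 4, LT = x.

S(f_1,f_2): lcm = x. S = -4y + 4.
  leading term y: no divisor's leading term divides it; move -4y to the remainder.
  leading term 1: no divisor's leading term divides it; move 4 to the remainder.
  remainder -4y + 4 ≠ 0; add g_3 = -4y + 4 to the basis.

The other S-polynomials (S(f_1,g_3), S(f_2,g_3)) all reduce to 0 modulo the current basis, so we have a Gröbner basis.
Inter-reduce: drop elements whose leading term is divisible by another's, tail-reduce, and make monic.

G = {x - 1, y - 1}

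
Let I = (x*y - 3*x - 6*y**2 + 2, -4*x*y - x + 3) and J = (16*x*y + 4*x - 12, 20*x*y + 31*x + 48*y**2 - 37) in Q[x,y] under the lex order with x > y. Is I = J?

Yes, the ideals are equal.

Two ideals are equal iff their reduced Gröbner bases coincide (the reduced basis is unique for a fixed ordering).
Buchberger on the first generating set:
f_1 = x*y - 3*x - 6*y**2 + 2, LT = x*y.
f_2 = -4*x*y - x + 3, LT = x*y.

S(f_1,f_2): lcm = x*y. S = -13/4*x - 6*y**2 + 11/4.
  leading term x: no divisor's leading term divides it; move -13/4*x to the remainder.
  leading term y**2: no divisor's leading term divides it; move -6*y**2 to the remainder.
  leading term 1: no divisor's leading term divides it; move 11/4 to the remainder.
  remainder -13/4*x - 6*y**2 + 11/4 ≠ 0; add g_3 = -13/4*x - 6*y**2 + 11/4 to the basis.

S(f_1,g_3): lcm = x*y. S = -3*x - 24/13*y**3 - 6*y**2 + 11/13*y + 2.
  leading term x: subtract (12/13)·g_3 from -3*x - 24/13*y**3 - 6*y**2 + 11/13*y + 2 → -24/13*y**3 - 6/13*y**2 + 11/13*y - 7/13
  leading term y**3: no divisor's leading term divides it; move -24/13*y**3 to the remainder.
  leading term y**2: no divisor's leading term divides it; move -6/13*y**2 to the remainder.
  leading term y: no divisor's leading term divides it; move 11/13*y to the remainder.
  leading term 1: no divisor's leading term divides it; move -7/13 to the remainder.
  remainder -24/13*y**3 - 6/13*y**2 + 11/13*y - 7/13 ≠ 0; add g_4 = -24/13*y**3 - 6/13*y**2 + 11/13*y - 7/13 to the basis.

The other S-polynomials (S(f_2,g_3), S(f_1,g_4), S(f_2,g_4), S(g_3,g_4)) all reduce to 0 modulo the current basis, so we have a Gröbner basis.
Inter-reduce: drop elements whose leading term is divisible by another's, tail-reduce, and make monic.
Reduced Gröbner basis: {x + 24/13*y**2 - 11/13, y**3 + 1/4*y**2 - 11/24*y + 7/24}.

Buchberger on the second generating set:
h_1 = 16*x*y + 4*x - 12, LT = x*y.
h_2 = 20*x*y + 31*x + 48*y**2 - 37, LT = x*y.

S(h_1,h_2): lcm = x*y. S = -13/10*x - 12/5*y**2 + 11/10.
  leading term x: no divisor's leading term divides it; move -13/10*x to the remainder.
  leading term y**2: no divisor's leading term divides it; move -12/5*y**2 to the remainder.
  leading term 1: no divisor's leading term divides it; move 11/10 to the remainder.
  remainder -13/10*x - 12/5*y**2 + 11/10 ≠ 0; add k_3 = -13/10*x - 12/5*y**2 + 11/10 to the basis.

S(h_1,k_3): lcm = x*y. S = 1/4*x - 24/13*y**3 + 11/13*y - 3/4.
  leading term x: subtract (-5/26)·k_3 from 1/4*x - 24/13*y**3 + 11/13*y - 3/4 → -24/13*y**3 - 6/13*y**2 + 11/13*y - 7/13
  leading term y**3: no divisor's leading term divides it; move -24/13*y**3 to the remainder.
  leading term y**2: no divisor's leading term divides it; move -6/13*y**2 to the remainder.
  leading term y: no divisor's leading term divides it; move 11/13*y to the remainder.
  leading term 1: no divisor's leading term divides it; move -7/13 to the remainder.
  remainder -24/13*y**3 - 6/13*y**2 + 11/13*y - 7/13 ≠ 0; add k_4 = -24/13*y**3 - 6/13*y**2 + 11/13*y - 7/13 to the basis.

The other S-polynomials (S(h_2,k_3), S(h_1,k_4), S(h_2,k_4), S(k_3,k_4)) all reduce to 0 modulo the current basis, so we have a Gröbner basis.
Inter-reduce: drop elements whose leading term is divisible by another's, tail-reduce, and make monic.
Reduced Gröbner basis: {x + 24/13*y**2 - 11/13, y**3 + 1/4*y**2 - 11/24*y + 7/24}.

Same reduced basis, so the two generating sets span the same ideal.
The choice of monomial ordering does not affect the verdict — as long as both bases are computed under the same ordering, their equality decides ideal equality.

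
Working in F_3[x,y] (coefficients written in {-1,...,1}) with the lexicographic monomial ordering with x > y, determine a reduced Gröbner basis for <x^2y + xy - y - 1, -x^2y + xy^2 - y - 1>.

G = {x^2 + x - y^2 + 1, xy + x + y^2 - 1, y^3 + y - 1}

f_1 = x^2y + xy - y - 1, LT = x^2y.
f_2 = -x^2y + xy^2 - y - 1, LT = x^2y.

S(f_1,f_2): lcm = x^2y. S = xy^2 + xy + y + 1.
  reduce S modulo (f_1, f_2):
  remainder xy^2 + xy + y + 1 ≠ 0; add g_3 = xy^2 + xy + y + 1 to the basis.

S(f_1,g_3): lcm = x^2y^2. S = -x^2y + xy^2 - xy - x - y^2 - y.
  reduce S modulo (f_1, f_2, g_3):
  remainder -xy - x - y^2 + 1 ≠ 0; add g_4 = -xy - x - y^2 + 1 to the basis.

S(f_1,g_4): lcm = x^2y. S = -x^2 - xy^2 + xy + x - y - 1.
  reduce S modulo (f_1, f_2, g_3, g_4):
  remainder -x^2 - x + y^2 - 1 ≠ 0; add g_5 = -x^2 - x + y^2 - 1 to the basis.

S(g_3,g_4): lcm = xy^2. S = -y^3 - y + 1.
  reduce S modulo (f_1, f_2, g_3, g_4, g_5):
  remainder -y^3 - y + 1 ≠ 0; add g_6 = -y^3 - y + 1 to the basis.

The other S-polynomials (S(f_2,g_3), S(f_2,g_4), S(f_1,g_5), S(f_2,g_5), S(g_3,g_5), S(g_4,g_5), S(f_1,g_6), S(f_2,g_6), S(g_3,g_6), S(g_4,g_6), S(g_5,g_6)) all reduce to 0 modulo the current basis, so we have a Gröbner basis.
Inter-reduce: drop elements whose leading term is divisible by another's, tail-reduce, and make monic.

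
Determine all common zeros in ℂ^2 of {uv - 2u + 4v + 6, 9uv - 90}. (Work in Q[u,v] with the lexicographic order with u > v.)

{(-2, -5), (10, 1)}

Compute a lex Gröbner basis by Buchberger's algorithm.
f_1 = uv - 2u + 4v + 6, LT = uv.
f_2 = 9uv - 90, LT = uv.

S(f_1,f_2): lcm = uv. S = -2u + 4v + 16.
  reduce S modulo (f_1, f_2):
  remainder -2u + 4v + 16 ≠ 0; add h_3 = -2u + 4v + 16 to the basis.

S(f_1,h_3): lcm = uv. S = -2u + 2v^2 + 12v + 6.
  reduce S modulo (f_1, f_2, h_3):
  remainder 2v^2 + 8v - 10 ≠ 0; add h_4 = 2v^2 + 8v - 10 to the basis.

The other S-polynomials (S(f_2,h_3), S(f_1,h_4), S(f_2,h_4), S(h_3,h_4)) all reduce to 0 modulo the current basis, so we have a Gröbner basis.
Inter-reduce: drop elements whose leading term is divisible by another's, tail-reduce, and make monic.
Reduced Gröbner basis: {u - 2v - 8, v^2 + 4v - 5}.

Elimination: the polynomial v^2 + 4v - 5 lies in the elimination ideal for v, so v ∈ {-5, 1}. For each such v, the remaining basis elements (now univariate) give the rest of the solution.
  v = -5: the earlier basis element becomes u + 2 = 0, giving u = -2 — point (-2, -5).
  v = 1: the earlier basis element becomes u - 10 = 0, giving u = 10 — point (10, 1).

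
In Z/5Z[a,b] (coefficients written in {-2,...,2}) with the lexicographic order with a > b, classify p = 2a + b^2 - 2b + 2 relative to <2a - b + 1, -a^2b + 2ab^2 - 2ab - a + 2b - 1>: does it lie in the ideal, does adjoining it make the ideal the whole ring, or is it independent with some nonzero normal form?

Adjoining 2a + b^2 - 2b + 2 makes the ideal the whole ring: the system is inconsistent.

First compute the reduced Gröbner basis of I by Buchberger's algorithm.
f_1 = 2a - b + 1, LT = a.
f_2 = -a^2b + 2ab^2 - 2ab - a + 2b - 1, LT = a^2b.

S(f_1,f_2): lcm = a^2b. S = -ab^2 + ab - a + 2b - 1.
  leading term ab^2: subtract (2b^2)·f_1 from -ab^2 + ab - a + 2b - 1 → ab - a + 2b^3 - 2b^2 + 2b - 1
  leading term ab: subtract (-2b)·f_1 from ab - a + 2b^3 - 2b^2 + 2b - 1 → -a + 2b^3 + b^2 - b - 1
  leading term a: subtract (2)·f_1 from -a + 2b^3 + b^2 - b - 1 → 2b^3 + b^2 + b + 2
  leading term b^3: no divisor's leading term divides it; move 2b^3 to the remainder.
  leading term b^2: no divisor's leading term divides it; move b^2 to the remainder.
  leading term b: no divisor's leading term divides it; move b to the remainder.
  leading term 1: no divisor's leading term divides it; move 2 to the remainder.
  remainder 2b^3 + b^2 + b + 2 ≠ 0; add h_3 = 2b^3 + b^2 + b + 2 to the basis.

S(f_1,h_3): leading monomials are coprime, so the S-polynomial reduces to 0 (Buchberger's first criterion).
S(f_2,h_3): lcm = a^2b^3. S = 2a^2b^2 + 2a^2b - a^2 - 2ab^4 + 2ab^3 + ab^2 - 2b^3 + b^2.
  leading term a^2b^2: subtract (ab^2)·f_1 from 2a^2b^2 + 2a^2b - a^2 - 2ab^4 + 2ab^3 + ab^2 - 2b^3 + b^2 → 2a^2b - a^2 - 2ab^4 - 2ab^3 - 2b^3 + b^2
  leading term a^2b: subtract (ab)·f_1 from 2a^2b - a^2 - 2ab^4 - 2ab^3 - 2b^3 + b^2 → -a^2 - 2ab^4 - 2ab^3 + ab^2 - ab - 2b^3 + b^2
  leading term a^2: subtract (2a)·f_1 from -a^2 - 2ab^4 - 2ab^3 + ab^2 - ab - 2b^3 + b^2 → -2ab^4 - 2ab^3 + ab^2 + ab - 2a - 2b^3 + b^2
  leading term ab^4: subtract (-b^4)·f_1 from -2ab^4 - 2ab^3 + ab^2 + ab - 2a - 2b^3 + b^2 → -2ab^3 + ab^2 + ab - 2a - b^5 + b^4 - 2b^3 + b^2
  leading term ab^3: subtract (-b^3)·f_1 from -2ab^3 + ab^2 + ab - 2a - b^5 + b^4 - 2b^3 + b^2 → ab^2 + ab - 2a - b^5 - b^3 + b^2
  leading term ab^2: subtract (-2b^2)·f_1 from ab^2 + ab - 2a - b^5 - b^3 + b^2 → ab - 2a - b^5 + 2b^3 - 2b^2
  leading term ab: subtract (-2b)·f_1 from ab - 2a - b^5 + 2b^3 - 2b^2 → -2a - b^5 + 2b^3 + b^2 + 2b
  leading term a: subtract (-1)·f_1 from -2a - b^5 + 2b^3 + b^2 + 2b → -b^5 + 2b^3 + b^2 + b + 1
  leading term b^5: subtract (2b^2)·h_3 from -b^5 + 2b^3 + b^2 + b + 1 → -2b^4 + 2b^2 + b + 1
  leading term b^4: subtract (-b)·h_3 from -2b^4 + 2b^2 + b + 1 → b^3 - 2b^2 - 2b + 1
  leading term b^3: subtract (-2)·h_3 from b^3 - 2b^2 - 2b + 1 → 0
  remainder 0.

Every S-polynomial of the final basis reduces to 0, so we have a Gröbner basis.
Inter-reduce: drop elements whose leading term is divisible by another's, tail-reduce, and make monic.
Reduced Gröbner basis: {a + 2b - 2, b^3 - 2b^2 - 2b + 1}.
Label its elements g_1 = a + 2b - 2, g_2 = b^3 - 2b^2 - 2b + 1.

Reduce p = 2a + b^2 - 2b + 2 modulo G:
  leading term a: subtract (2)·g_1 from 2a + b^2 - 2b + 2 → b^2 - b + 1
  leading term b^2: no divisor's leading term divides it; move b^2 to the remainder.
  leading term b: no divisor's leading term divides it; move -b to the remainder.
  leading term 1: no divisor's leading term divides it; move 1 to the remainder.
  normal form = b^2 - b + 1.
The normal form is nonzero, so p ∉ I. Since p minus its normal form lies in I, I + (p) = I + (r) where r = b^2 - b + 1; decide whether this ideal is the whole ring.
Run Buchberger on G together with r (pairs among the g_i already reduce to 0 since G is a Gröbner basis):
g_1 = a + 2b - 2, LT = a.
g_2 = b^3 - 2b^2 - 2b + 1, LT = b^3.
r = b^2 - b + 1, LT = b^2.

S(g_1,g_2): leading monomials are coprime, so the S-polynomial reduces to 0 (Buchberger's first criterion).
S(g_1,r): leading monomials are coprime, so the S-polynomial reduces to 0 (Buchberger's first criterion).
S(g_2,r): lcm = b^3. S = -b^2 + 2b + 1.
  leading term b^2: subtract (-1)·r from -b^2 + 2b + 1 → b + 2
  leading term b: no divisor's leading term divides it; move b to the remainder.
  leading term 1: no divisor's leading term divides it; move 2 to the remainder.
  remainder b + 2 ≠ 0; add m_4 = b + 2 to the basis.

S(g_1,m_4): leading monomials are coprime, so the S-polynomial reduces to 0 (Buchberger's first criterion).
S(g_2,m_4): lcm = b^3. S = b^2 - 2b + 1.
  leading term b^2: subtract (1)·r from b^2 - 2b + 1 → -b
  leading term b: subtract (-1)·m_4 from -b → 2
  leading term 1: no divisor's leading term divides it; move 2 to the remainder.
  remainder 2 ≠ 0; add m_5 = 2 to the basis.

S(r,m_4): lcm = b^2. S = 2b + 1.
  leading term b: subtract (2)·m_4 from 2b + 1 → 2
  leading term 1: subtract (1)·m_5 from 2 → 0
  remainder 0.

S(g_1,m_5): leading monomials are coprime, so the S-polynomial reduces to 0 (Buchberger's first criterion).
S(g_2,m_5): leading monomials are coprime, so the S-polynomial reduces to 0 (Buchberger's first criterion).
S(r,m_5): leading monomials are coprime, so the S-polynomial reduces to 0 (Buchberger's first criterion).
S(m_4,m_5): leading monomials are coprime, so the S-polynomial reduces to 0 (Buchberger's first criterion).
Every S-polynomial of the final basis reduces to 0, so we have a Gröbner basis.
Inter-reduce: drop elements whose leading term is divisible by another's, tail-reduce, and make monic.
Reduced Gröbner basis: {1}.
The reduced Gröbner basis of I + (p) is {1}: the ideal is the whole ring, so the enlarged system has no common solution — adjoining p is inconsistent.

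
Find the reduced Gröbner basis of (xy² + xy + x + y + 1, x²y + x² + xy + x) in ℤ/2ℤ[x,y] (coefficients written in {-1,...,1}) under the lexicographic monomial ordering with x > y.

G = {x + y³ + 1, y⁴ + y²}

Buchberger's algorithm terminates because the ascending chain of leading-term ideals stabilizes.

f_1 = xy² + xy + x + y + 1, LT = xy².
f_2 = x²y + x² + xy + x, LT = x²y.

S(f_1,f_2): lcm = x²y². S = x² + xy² + x.
  reduce S modulo (f_1, f_2):
  remainder x² + xy + y + 1 ≠ 0; add g_3 = x² + xy + y + 1 to the basis.

S(f_1,g_3): lcm = x²y². S = x²y + x² + xy³ + xy + x + y³ + y².
  reduce S modulo (f_1, f_2, g_3):
  remainder x + y³ + 1 ≠ 0; add g_4 = x + y³ + 1 to the basis.

S(f_2,g_3): lcm = x²y. S = x² + xy² + xy + x + y² + y.
  reduce S modulo (f_1, f_2, g_3, g_4):
  remainder y⁴ + y² ≠ 0; add g_5 = y⁴ + y² to the basis.

The other S-polynomials (S(f_1,g_4), S(f_2,g_4), S(g_3,g_4), S(f_1,g_5), S(f_2,g_5), S(g_3,g_5), S(g_4,g_5)) all reduce to 0 modulo the current basis, so we have a Gröbner basis.
Inter-reduce: drop elements whose leading term is divisible by another's, tail-reduce, and make monic.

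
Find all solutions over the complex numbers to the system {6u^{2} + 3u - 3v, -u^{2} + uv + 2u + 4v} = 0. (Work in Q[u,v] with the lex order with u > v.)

Compute a lex Gröbner basis by Buchberger's algorithm.
f_1 = 6u^{2} + 3u - 3v, LT = u^{2}.
f_2 = -u^{2} + uv + 2u + 4v, LT = u^{2}.

S(f_1,f_2): lcm = u^{2}. S = uv + \tfrac{5}{2}u + \tfrac{7}{2}v.
  leading term uv: no divisor's leading term divides it; move uv to the remainder.
  leading term u: no divisor's leading term divides it; move \tfrac{5}{2}u to the remainder.
  leading term v: no divisor's leading term divides it; move \tfrac{7}{2}v to the remainder.
  remainder uv + \tfrac{5}{2}u + \tfrac{7}{2}v ≠ 0; add h_3 = uv + \tfrac{5}{2}u + \tfrac{7}{2}v to the basis.

S(f_1,h_3): lcm = u^{2}v. S = -\tfrac{5}{2}u^{2} - 3uv - \tfrac{1}{2}v^{2}.
  leading term u^{2}: subtract (-\tfrac{5}{12})·f_1 from -\tfrac{5}{2}u^{2} - 3uv - \tfrac{1}{2}v^{2} → -3uv + \tfrac{5}{4}u - \tfrac{1}{2}v^{2} - \tfrac{5}{4}v
  leading term uv: subtract (-3)·h_3 from -3uv + \tfrac{5}{4}u - \tfrac{1}{2}v^{2} - \tfrac{5}{4}v → \tfrac{35}{4}u - \tfrac{1}{2}v^{2} + \tfrac{37}{4}v
  leading term u: no divisor's leading term divides it; move \tfrac{35}{4}u to the remainder.
  leading term v^{2}: no divisor's leading term divides it; move -\tfrac{1}{2}v^{2} to the remainder.
  leading term v: no divisor's leading term divides it; move \tfrac{37}{4}v to the remainder.
  remainder \tfrac{35}{4}u - \tfrac{1}{2}v^{2} + \tfrac{37}{4}v ≠ 0; add h_4 = \tfrac{35}{4}u - \tfrac{1}{2}v^{2} + \tfrac{37}{4}v to the basis.

S(h_3,h_4): lcm = uv. S = \tfrac{5}{2}u + \tfrac{2}{35}v^{3} - \tfrac{37}{35}v^{2} + \tfrac{7}{2}v.
  leading term u: subtract (\tfrac{2}{7})·h_4 from \tfrac{5}{2}u + \tfrac{2}{35}v^{3} - \tfrac{37}{35}v^{2} + \tfrac{7}{2}v → \tfrac{2}{35}v^{3} - \tfrac{32}{35}v^{2} + \tfrac{6}{7}v
  leading term v^{3}: no divisor's leading term divides it; move \tfrac{2}{35}v^{3} to the remainder.
  leading term v^{2}: no divisor's leading term divides it; move -\tfrac{32}{35}v^{2} to the remainder.
  leading term v: no divisor's leading term divides it; move \tfrac{6}{7}v to the remainder.
  remainder \tfrac{2}{35}v^{3} - \tfrac{32}{35}v^{2} + \tfrac{6}{7}v ≠ 0; add h_5 = \tfrac{2}{35}v^{3} - \tfrac{32}{35}v^{2} + \tfrac{6}{7}v to the basis.

The other S-polynomials (S(f_2,h_3), S(f_1,h_4), S(f_2,h_4), S(f_1,h_5), S(f_2,h_5), S(h_3,h_5), S(h_4,h_5)) all reduce to 0 modulo the current basis, so we have a Gröbner basis.
Inter-reduce: drop elements whose leading term is divisible by another's, tail-reduce, and make monic.
Reduced Gröbner basis: {u - \tfrac{2}{35}v^{2} + \tfrac{37}{35}v, v^{3} - 16v^{2} + 15v}.

A lex Gröbner basis eliminates variables successively. Here v^{3} - 16v^{2} + 15v depends only on v, with roots {0, 1, 15}; lifting each root through the earlier basis elements recovers the full solutions.
  v = 0: the earlier basis element becomes u = 0, giving u = 0 — point (0, 0).
  v = 1: the earlier basis element becomes u + 1 = 0, giving u = -1 — point (-1, 1).
  v = 15: the earlier basis element becomes u + 3 = 0, giving u = -3 — point (-3, 15).

{(0, 0), (-1, 1), (-3, 15)}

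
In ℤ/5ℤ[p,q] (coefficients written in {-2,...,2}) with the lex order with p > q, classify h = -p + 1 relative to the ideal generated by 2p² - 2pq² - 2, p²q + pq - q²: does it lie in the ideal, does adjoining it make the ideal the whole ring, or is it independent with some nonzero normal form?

First compute the reduced Gröbner basis of I by Buchberger's algorithm.
f_1 = 2p² - 2pq² - 2, LT = p².
f_2 = p²q + pq - q², LT = p²q.

S(f_1,f_2): lcm = p²q. S = -pq³ - pq + q² - q.
  reduce S modulo (f_1, f_2):
  remainder -pq³ - pq + q² - q ≠ 0; add k_3 = -pq³ - pq + q² - q to the basis.

S(f_1,k_3): lcm = p²q³. S = -p²q - pq⁵ + pq² - pq - q³.
  reduce S modulo (f_1, f_2, k_3):
  remainder pq² - pq - q⁴ - q ≠ 0; add k_4 = pq² - pq - q⁴ - q to the basis.

S(k_3,k_4): lcm = pq³. S = pq² + pq + q⁵ + q.
  reduce S modulo (f_1, f_2, k_3, k_4):
  remainder 2pq + q⁵ + q⁴ + 2q ≠ 0; add k_5 = 2pq + q⁵ + q⁴ + 2q to the basis.

S(k_3,k_5): lcm = pq³. S = pq + 2q⁷ + 2q⁶ - q³ - q² + q.
  reduce S modulo (f_1, f_2, k_3, k_4, k_5):
  remainder 2q⁷ + 2q⁶ + 2q⁵ + 2q⁴ - q³ - q² ≠ 0; add k_6 = 2q⁷ + 2q⁶ + 2q⁵ + 2q⁴ - q³ - q² to the basis.

S(k_4,k_5): lcm = pq². S = -pq + 2q⁶ + 2q⁵ - q⁴ - q² - q.
  reduce S modulo (f_1, f_2, k_3, k_4, k_5, k_6):
  remainder 2q⁶ + 2q⁴ - q² ≠ 0; add k_7 = 2q⁶ + 2q⁴ - q² to the basis.

The other S-polynomials (S(f_2,k_3), S(f_1,k_4), S(f_2,k_4), S(f_1,k_5), S(f_2,k_5), S(f_1,k_6), S(f_2,k_6), S(k_3,k_6), S(k_4,k_6), S(k_5,k_6), S(f_1,k_7), S(f_2,k_7), S(k_3,k_7), S(k_4,k_7), S(k_5,k_7), S(k_6,k_7)) all reduce to 0 modulo the current basis, so we have a Gröbner basis.
Inter-reduce: drop elements whose leading term is divisible by another's, tail-reduce, and make monic.
Reduced Gröbner basis: {p² - 2q⁵ + 2q⁴ - 1, pq - 2q⁵ - 2q⁴ + q, q⁶ + q⁴ + 2q²}.
Label its elements g_1 = p² - 2q⁵ + 2q⁴ - 1, g_2 = pq - 2q⁵ - 2q⁴ + q, g_3 = q⁶ + q⁴ + 2q².

Reduce h = -p + 1 modulo G:
  leading term p: no divisor's leading term divides it; move -p to the remainder.
  leading term 1: no divisor's leading term divides it; move 1 to the remainder.
  normal form = -p + 1.
The normal form is nonzero, so h ∉ I. Since h minus its normal form lies in I, I + (h) = I + (r) where r = -p + 1; decide whether this ideal is the whole ring.
Run Buchberger on G together with r (pairs among the g_i already reduce to 0 since G is a Gröbner basis):
g_1 = p² - 2q⁵ + 2q⁴ - 1, LT = p².
g_2 = pq - 2q⁵ - 2q⁴ + q, LT = pq.
g_3 = q⁶ + q⁴ + 2q², LT = q⁶.
r = -p + 1, LT = p.

S(g_1,r): lcm = p². S = p - 2q⁵ + 2q⁴ - 1.
  reduce S modulo (g_1, g_2, g_3, r):
  remainder -2q⁵ + 2q⁴ ≠ 0; add m_5 = -2q⁵ + 2q⁴ to the basis.

S(g_2,r): lcm = pq. S = -2q⁵ - 2q⁴ + 2q.
  reduce S modulo (g_1, g_2, g_3, r, m_5):
  remainder q⁴ + 2q ≠ 0; add m_6 = q⁴ + 2q to the basis.

S(g_2,m_5): lcm = pq⁵. S = pq⁴ - 2q⁹ - 2q⁸ + q⁵.
  reduce S modulo (g_1, g_2, g_3, r, m_5, m_6):
  remainder 2q³ ≠ 0; add m_7 = 2q³ to the basis.

S(g_3,m_5): lcm = q⁶. S = q⁵ + q⁴ + 2q².
  reduce S modulo (g_1, g_2, g_3, r, m_5, m_6, m_7):
  remainder 2q² + q ≠ 0; add m_8 = 2q² + q to the basis.

S(g_3,m_6): lcm = q⁶. S = q⁴ - 2q³ + 2q².
  reduce S modulo (g_1, g_2, g_3, r, m_5, m_6, m_7, m_8):
  remainder 2q ≠ 0; add m_9 = 2q to the basis.

The other S-polynomials (S(g_1,g_2), S(g_1,g_3), S(g_2,g_3), S(g_3,r), S(g_1,m_5), S(r,m_5), S(g_1,m_6), S(g_2,m_6), S(r,m_6), S(m_5,m_6), S(g_1,m_7), S(g_2,m_7), S(g_3,m_7), S(r,m_7), S(m_5,m_7), S(m_6,m_7), S(g_1,m_8), S(g_2,m_8), S(g_3,m_8), S(r,m_8), S(m_5,m_8), S(m_6,m_8), S(m_7,m_8), S(g_1,m_9), S(g_2,m_9), S(g_3,m_9), S(r,m_9), S(m_5,m_9), S(m_6,m_9), S(m_7,m_9), S(m_8,m_9)) all reduce to 0 modulo the current basis, so we have a Gröbner basis.
Inter-reduce: drop elements whose leading term is divisible by another's, tail-reduce, and make monic.
Reduced Gröbner basis: {p - 1, q}.
The reduced Gröbner basis of I + (h) is {p - 1, q} ≠ {1}, a proper ideal, so the enlarged system stays consistent: h is independent of I, with normal form -p + 1.

-p + 1 is independent of I; its normal form modulo I is -p + 1.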